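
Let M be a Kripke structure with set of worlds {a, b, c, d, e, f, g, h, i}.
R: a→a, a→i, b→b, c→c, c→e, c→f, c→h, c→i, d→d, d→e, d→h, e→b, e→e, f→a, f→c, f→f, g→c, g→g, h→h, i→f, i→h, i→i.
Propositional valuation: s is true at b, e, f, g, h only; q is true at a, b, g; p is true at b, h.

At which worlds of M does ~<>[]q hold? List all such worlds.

Recall that []ψ holds at a world iff ψ holds at every accessible world, and <>ψ holds iff ψ holds at some accessible world.
Let φ = ~<>[]q. Evaluate φ at each world:
  a (successors {a, i}): φ is true.
  b (successors {b}): φ is false.
  c (successors {c, e, f, h, i}): φ is true.
  d (successors {d, e, h}): φ is true.
  e (successors {b, e}): φ is false.
  f (successors {a, c, f}): φ is true.
  g (successors {c, g}): φ is true.
  h (successors {h}): φ is true.
  i (successors {f, h, i}): φ is true.
For instance, at f:
  At f: <>[]q is false, so ~<>[]q is true.
    At f: <>[]q requires []q at some successor in {a, c, f}.
      At a: []q is false.
      At c: []q is false.
      At f: []q is false.
    So <>[]q is false at f.
Satisfying worlds: {a, c, d, f, g, h, i}

a, c, d, f, g, h, i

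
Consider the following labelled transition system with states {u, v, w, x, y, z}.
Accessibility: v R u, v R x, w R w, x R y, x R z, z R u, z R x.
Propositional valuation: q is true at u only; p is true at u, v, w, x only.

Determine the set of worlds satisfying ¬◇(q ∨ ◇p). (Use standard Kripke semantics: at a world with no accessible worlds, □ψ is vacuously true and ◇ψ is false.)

u, y

Recall that ◇ψ holds at a world iff ψ holds at some accessible world.
Let φ = ¬◇(q ∨ ◇p). Evaluate φ at each world:
  u (successors ∅): φ is true.
  v (successors {u, x}): φ is false.
  w (successors {w}): φ is false.
  x (successors {y, z}): φ is false.
  y (successors ∅): φ is true.
  z (successors {u, x}): φ is false.
For instance, at v:
  At v: ◇(q ∨ ◇p) is true, so ¬◇(q ∨ ◇p) is false.
    At v: ◇(q ∨ ◇p) requires q ∨ ◇p at some successor in {u, x}.
      q ∨ ◇p holds at u, so ◇(q ∨ ◇p) is true at v.
Satisfying worlds: {u, y}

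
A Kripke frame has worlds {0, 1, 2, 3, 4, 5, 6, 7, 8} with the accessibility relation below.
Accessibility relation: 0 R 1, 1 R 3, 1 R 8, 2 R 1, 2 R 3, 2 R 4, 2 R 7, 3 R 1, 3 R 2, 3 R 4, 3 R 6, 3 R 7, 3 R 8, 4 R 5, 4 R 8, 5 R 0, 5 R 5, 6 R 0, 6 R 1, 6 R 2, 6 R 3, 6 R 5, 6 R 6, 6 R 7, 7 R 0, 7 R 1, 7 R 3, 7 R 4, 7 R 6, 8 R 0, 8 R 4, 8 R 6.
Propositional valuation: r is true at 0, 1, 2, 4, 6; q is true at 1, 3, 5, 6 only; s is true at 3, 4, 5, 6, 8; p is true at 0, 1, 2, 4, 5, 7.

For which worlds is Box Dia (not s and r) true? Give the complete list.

Let φ = Box Dia (not s and r). Evaluate φ at each world:
  0 (successors {1}): φ is false.
  1 (successors {3, 8}): φ is true.
  2 (successors {1, 3, 4, 7}): φ is false.
  3 (successors {1, 2, 4, 6, 7, 8}): φ is false.
  4 (successors {5, 8}): φ is true.
  5 (successors {0, 5}): φ is true.
  6 (successors {0, 1, 2, 3, 5, 6, 7}): φ is false.
  7 (successors {0, 1, 3, 4, 6}): φ is false.
  8 (successors {0, 4, 6}): φ is false.
For instance, at 3:
  At 3: Box Dia (not s and r) requires Dia (not s and r) at every successor {1, 2, 4, 6, 7, 8}.
    Dia (not s and r) fails at 1, so Box Dia (not s and r) is false at 3.
      At 1: Dia (not s and r) requires not s and r at some successor in {3, 8}.
        At 3: not s and r is false.
        At 8: not s and r is false.
      So Dia (not s and r) is false at 1.
Satisfying worlds: {1, 4, 5}

1, 4, 5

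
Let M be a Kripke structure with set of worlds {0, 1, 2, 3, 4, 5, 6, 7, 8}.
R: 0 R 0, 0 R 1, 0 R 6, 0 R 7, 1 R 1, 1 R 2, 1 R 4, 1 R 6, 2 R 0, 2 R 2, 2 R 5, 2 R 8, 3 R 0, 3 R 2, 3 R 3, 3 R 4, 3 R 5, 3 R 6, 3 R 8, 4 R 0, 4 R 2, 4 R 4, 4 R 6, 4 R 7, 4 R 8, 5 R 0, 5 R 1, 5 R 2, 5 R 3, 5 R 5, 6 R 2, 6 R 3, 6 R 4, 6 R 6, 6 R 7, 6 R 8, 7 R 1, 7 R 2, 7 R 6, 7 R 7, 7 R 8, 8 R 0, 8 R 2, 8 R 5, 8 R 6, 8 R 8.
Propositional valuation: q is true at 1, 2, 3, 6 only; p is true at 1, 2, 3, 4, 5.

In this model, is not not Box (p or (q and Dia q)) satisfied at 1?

Recall that Box ψ holds at a world iff ψ holds at every accessible world, and Dia ψ holds iff ψ holds at some accessible world.
At 1: not Box (p or (q and Dia q)) is false, so not not Box (p or (q and Dia q)) is true.
  At 1: Box (p or (q and Dia q)) is true, so not Box (p or (q and Dia q)) is false.
    At 1: Box (p or (q and Dia q)) requires p or (q and Dia q) at every successor {1, 2, 4, 6}.
      At 1: p or (q and Dia q) is true.
      At 2: p or (q and Dia q) is true.
      At 4: p or (q and Dia q) is true.
      At 6: p or (q and Dia q) is true.
    So Box (p or (q and Dia q)) is true at 1.

Yes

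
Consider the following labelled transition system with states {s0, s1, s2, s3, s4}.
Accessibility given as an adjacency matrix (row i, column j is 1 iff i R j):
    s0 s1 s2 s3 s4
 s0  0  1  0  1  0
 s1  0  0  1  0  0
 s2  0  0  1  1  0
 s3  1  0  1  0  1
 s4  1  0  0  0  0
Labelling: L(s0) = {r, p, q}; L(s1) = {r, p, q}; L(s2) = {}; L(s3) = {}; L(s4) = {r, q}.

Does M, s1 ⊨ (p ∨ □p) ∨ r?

Yes

At s1: p ∨ □p is true, r is true, so (p ∨ □p) ∨ r is true.
  At s1: p is true, □p is false, so p ∨ □p is true.
    At s1: □p requires p at every successor {s2}.
      p fails at s2, so □p is false at s1.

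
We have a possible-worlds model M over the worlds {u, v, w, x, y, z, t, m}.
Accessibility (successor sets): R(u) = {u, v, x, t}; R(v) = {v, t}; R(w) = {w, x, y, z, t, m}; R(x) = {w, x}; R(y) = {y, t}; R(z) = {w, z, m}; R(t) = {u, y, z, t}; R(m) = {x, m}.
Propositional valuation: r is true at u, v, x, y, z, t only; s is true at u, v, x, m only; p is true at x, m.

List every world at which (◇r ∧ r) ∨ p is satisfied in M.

u, v, x, y, z, t, m

Recall that ◇ψ holds at a world iff ψ holds at some accessible world.
Let φ = (◇r ∧ r) ∨ p. Evaluate φ at each world:
  u (successors {u, v, x, t}): φ is true.
  v (successors {v, t}): φ is true.
  w (successors {w, x, y, z, t, m}): φ is false.
  x (successors {w, x}): φ is true.
  y (successors {y, t}): φ is true.
  z (successors {w, z, m}): φ is true.
  t (successors {u, y, z, t}): φ is true.
  m (successors {x, m}): φ is true.
For instance, at z:
  At z: ◇r ∧ r is true, p is false, so (◇r ∧ r) ∨ p is true.
    At z: ◇r is true, r is true, so ◇r ∧ r is true.
      At z: ◇r requires r at some successor in {w, z, m}.
        r holds at z, so ◇r is true at z.
Satisfying worlds: {u, v, x, y, z, t, m}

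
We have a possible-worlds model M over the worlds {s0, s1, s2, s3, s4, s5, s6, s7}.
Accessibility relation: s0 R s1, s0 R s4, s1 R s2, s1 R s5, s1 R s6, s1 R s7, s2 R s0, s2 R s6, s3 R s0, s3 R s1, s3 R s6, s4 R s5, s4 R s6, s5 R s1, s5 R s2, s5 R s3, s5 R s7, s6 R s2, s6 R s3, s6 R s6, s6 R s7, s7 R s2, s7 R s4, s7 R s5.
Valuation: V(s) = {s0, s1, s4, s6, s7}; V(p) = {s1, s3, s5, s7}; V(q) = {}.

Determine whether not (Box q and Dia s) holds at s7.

At s7: Box q and Dia s is false, so not (Box q and Dia s) is true.
  At s7: Box q is false, Dia s is true, so Box q and Dia s is false.
    At s7: Box q requires q at every successor {s2, s4, s5}.
      q fails at s2, so Box q is false at s7.
    At s7: Dia s requires s at some successor in {s2, s4, s5}.
      s holds at s4, so Dia s is true at s7.

Yes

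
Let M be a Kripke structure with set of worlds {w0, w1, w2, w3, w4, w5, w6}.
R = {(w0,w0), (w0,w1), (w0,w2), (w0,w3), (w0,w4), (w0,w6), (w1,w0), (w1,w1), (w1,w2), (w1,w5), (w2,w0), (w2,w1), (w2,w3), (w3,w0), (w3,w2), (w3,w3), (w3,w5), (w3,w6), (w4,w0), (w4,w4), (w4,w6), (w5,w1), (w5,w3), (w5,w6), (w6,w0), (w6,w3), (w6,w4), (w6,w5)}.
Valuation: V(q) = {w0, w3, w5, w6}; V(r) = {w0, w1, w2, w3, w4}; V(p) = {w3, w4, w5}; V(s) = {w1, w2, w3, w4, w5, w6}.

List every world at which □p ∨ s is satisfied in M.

Let φ = □p ∨ s. Evaluate φ at each world:
  w0 (successors {w0, w1, w2, w3, w4, w6}): φ is false.
  w1 (successors {w0, w1, w2, w5}): φ is true.
  w2 (successors {w0, w1, w3}): φ is true.
  w3 (successors {w0, w2, w3, w5, w6}): φ is true.
  w4 (successors {w0, w4, w6}): φ is true.
  w5 (successors {w1, w3, w6}): φ is true.
  w6 (successors {w0, w3, w4, w5}): φ is true.
For instance, at w6:
  At w6: □p is false, s is true, so □p ∨ s is true.
    At w6: □p requires p at every successor {w0, w3, w4, w5}.
      p fails at w0, so □p is false at w6.
Satisfying worlds: {w1, w2, w3, w4, w5, w6}

w1, w2, w3, w4, w5, w6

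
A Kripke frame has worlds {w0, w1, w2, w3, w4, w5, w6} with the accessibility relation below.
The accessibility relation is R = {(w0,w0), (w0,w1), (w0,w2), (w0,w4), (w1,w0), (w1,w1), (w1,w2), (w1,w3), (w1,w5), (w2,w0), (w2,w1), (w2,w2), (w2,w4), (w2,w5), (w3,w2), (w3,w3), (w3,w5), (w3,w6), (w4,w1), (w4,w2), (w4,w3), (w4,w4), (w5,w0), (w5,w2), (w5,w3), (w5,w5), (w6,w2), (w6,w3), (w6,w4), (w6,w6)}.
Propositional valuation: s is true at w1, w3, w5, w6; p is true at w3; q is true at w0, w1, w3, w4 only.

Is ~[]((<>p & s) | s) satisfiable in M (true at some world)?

Yes

Recall that []ψ holds at a world iff ψ holds at every accessible world, and <>ψ holds iff ψ holds at some accessible world.
Let φ = ~[]((<>p & s) | s). Evaluate φ at each world:
  w0 (successors {w0, w1, w2, w4}): φ is true.
  w1 (successors {w0, w1, w2, w3, w5}): φ is true.
  w2 (successors {w0, w1, w2, w4, w5}): φ is true.
  w3 (successors {w2, w3, w5, w6}): φ is true.
  w4 (successors {w1, w2, w3, w4}): φ is true.
  w5 (successors {w0, w2, w3, w5}): φ is true.
  w6 (successors {w2, w3, w4, w6}): φ is true.
Detail at w0 (witness):
  At w0: []((<>p & s) | s) is false, so ~[]((<>p & s) | s) is true.
    At w0: []((<>p & s) | s) requires (<>p & s) | s at every successor {w0, w1, w2, w4}.
      (<>p & s) | s fails at w0, so []((<>p & s) | s) is false at w0.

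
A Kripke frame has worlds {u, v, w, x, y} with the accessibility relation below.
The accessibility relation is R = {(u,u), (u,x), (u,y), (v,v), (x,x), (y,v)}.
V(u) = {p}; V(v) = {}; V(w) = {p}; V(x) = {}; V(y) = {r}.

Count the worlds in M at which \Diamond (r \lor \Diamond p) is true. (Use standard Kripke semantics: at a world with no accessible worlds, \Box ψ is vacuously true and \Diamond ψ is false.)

Recall that \Diamond ψ holds at a world iff ψ holds at some accessible world.
Let φ = \Diamond (r \lor \Diamond p). Evaluate φ at each world:
  u (successors {u, x, y}): φ is true.
  v (successors {v}): φ is false.
  w (successors ∅): φ is false.
  x (successors {x}): φ is false.
  y (successors {v}): φ is false.
For instance, at y:
  At y: \Diamond (r \lor \Diamond p) requires r \lor \Diamond p at some successor in {v}.
    At v: r \lor \Diamond p is false.
  So \Diamond (r \lor \Diamond p) is false at y.
Satisfying worlds: {u}

1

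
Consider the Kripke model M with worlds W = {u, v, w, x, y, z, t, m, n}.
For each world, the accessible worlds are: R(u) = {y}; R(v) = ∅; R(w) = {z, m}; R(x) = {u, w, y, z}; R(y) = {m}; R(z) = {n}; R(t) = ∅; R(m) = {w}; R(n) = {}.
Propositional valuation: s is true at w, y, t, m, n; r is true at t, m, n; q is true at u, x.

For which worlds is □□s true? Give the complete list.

Recall that □ψ holds at a world iff ψ holds at every accessible world, and ◇ψ holds iff ψ holds at some accessible world.
Let φ = □□s. Evaluate φ at each world:
  u (successors {y}): φ is true.
  v (successors ∅): φ is true.
  w (successors {z, m}): φ is true.
  x (successors {u, w, y, z}): φ is false.
  y (successors {m}): φ is true.
  z (successors {n}): φ is true.
  t (successors ∅): φ is true.
  m (successors {w}): φ is false.
  n (successors ∅): φ is true.
For instance, at x:
  At x: □□s requires □s at every successor {u, w, y, z}.
    □s fails at w, so □□s is false at x.
      At w: □s requires s at every successor {z, m}.
        s fails at z, so □s is false at w.
Satisfying worlds: {u, v, w, y, z, t, n}

u, v, w, y, z, t, n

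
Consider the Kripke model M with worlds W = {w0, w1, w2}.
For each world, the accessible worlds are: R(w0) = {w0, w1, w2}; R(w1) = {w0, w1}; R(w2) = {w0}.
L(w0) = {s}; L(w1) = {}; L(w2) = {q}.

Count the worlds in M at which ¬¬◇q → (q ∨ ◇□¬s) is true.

Let φ = ¬¬◇q → (q ∨ ◇□¬s). Evaluate φ at each world:
  w0 (successors {w0, w1, w2}): φ is false.
  w1 (successors {w0, w1}): φ is true.
  w2 (successors {w0}): φ is true.
For instance, at w0:
  At w0: ¬¬◇q is true, q ∨ ◇□¬s is false, so ¬¬◇q → (q ∨ ◇□¬s) is false.
    At w0: ¬◇q is false, so ¬¬◇q is true.
      At w0: ◇q is true, so ¬◇q is false.
    At w0: q is false, ◇□¬s is false, so q ∨ ◇□¬s is false.
      At w0: ◇□¬s requires □¬s at some successor in {w0, w1, w2}.
        At w0: □¬s is false.
        At w1: □¬s is false.
        At w2: □¬s is false.
      So ◇□¬s is false at w0.
Satisfying worlds: {w1, w2}

2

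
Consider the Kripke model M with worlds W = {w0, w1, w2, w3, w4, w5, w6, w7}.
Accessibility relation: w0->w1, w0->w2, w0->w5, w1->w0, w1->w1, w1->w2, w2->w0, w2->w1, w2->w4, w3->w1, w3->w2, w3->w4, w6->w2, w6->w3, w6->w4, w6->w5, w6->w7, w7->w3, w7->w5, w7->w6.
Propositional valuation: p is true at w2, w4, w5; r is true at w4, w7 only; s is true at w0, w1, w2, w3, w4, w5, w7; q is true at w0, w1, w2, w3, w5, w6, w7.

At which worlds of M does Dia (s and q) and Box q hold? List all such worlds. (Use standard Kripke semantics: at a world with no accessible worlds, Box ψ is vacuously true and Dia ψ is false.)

Let φ = Dia (s and q) and Box q. Evaluate φ at each world:
  w0 (successors {w1, w2, w5}): φ is true.
  w1 (successors {w0, w1, w2}): φ is true.
  w2 (successors {w0, w1, w4}): φ is false.
  w3 (successors {w1, w2, w4}): φ is false.
  w4 (successors ∅): φ is false.
  w5 (successors ∅): φ is false.
  w6 (successors {w2, w3, w4, w5, w7}): φ is false.
  w7 (successors {w3, w5, w6}): φ is true.
For instance, at w6:
  At w6: Dia (s and q) is true, Box q is false, so Dia (s and q) and Box q is false.
    At w6: Dia (s and q) requires s and q at some successor in {w2, w3, w4, w5, w7}.
      s and q holds at w2, so Dia (s and q) is true at w6.
    At w6: Box q requires q at every successor {w2, w3, w4, w5, w7}.
      q fails at w4, so Box q is false at w6.
Satisfying worlds: {w0, w1, w7}

w0, w1, w7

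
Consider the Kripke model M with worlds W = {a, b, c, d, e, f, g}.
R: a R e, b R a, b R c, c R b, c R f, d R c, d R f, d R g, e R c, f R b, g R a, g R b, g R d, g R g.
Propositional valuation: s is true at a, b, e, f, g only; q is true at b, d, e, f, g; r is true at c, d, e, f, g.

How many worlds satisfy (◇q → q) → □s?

Let φ = (◇q → q) → □s. Evaluate φ at each world:
  a (successors {e}): φ is true.
  b (successors {a, c}): φ is false.
  c (successors {b, f}): φ is true.
  d (successors {c, f, g}): φ is false.
  e (successors {c}): φ is false.
  f (successors {b}): φ is true.
  g (successors {a, b, d, g}): φ is false.
For instance, at c:
  At c: ◇q → q is false, □s is true, so (◇q → q) → □s is true.
    At c: ◇q is true, q is false, so ◇q → q is false.
      At c: ◇q requires q at some successor in {b, f}.
        q holds at b, so ◇q is true at c.
    At c: □s requires s at every successor {b, f}.
      At b: s is true.
      At f: s is true.
    So □s is true at c.
Satisfying worlds: {a, c, f}

3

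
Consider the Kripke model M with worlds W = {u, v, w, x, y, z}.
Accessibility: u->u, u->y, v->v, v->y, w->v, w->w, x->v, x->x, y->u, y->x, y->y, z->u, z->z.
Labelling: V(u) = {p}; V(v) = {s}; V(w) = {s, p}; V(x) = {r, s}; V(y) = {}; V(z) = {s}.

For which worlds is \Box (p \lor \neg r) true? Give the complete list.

Let φ = \Box (p \lor \neg r). Evaluate φ at each world:
  u (successors {u, y}): φ is true.
  v (successors {v, y}): φ is true.
  w (successors {v, w}): φ is true.
  x (successors {v, x}): φ is false.
  y (successors {u, x, y}): φ is false.
  z (successors {u, z}): φ is true.
For instance, at w:
  At w: \Box (p \lor \neg r) requires p \lor \neg r at every successor {v, w}.
    At v: p \lor \neg r is true.
    At w: p \lor \neg r is true.
  So \Box (p \lor \neg r) is true at w.
Satisfying worlds: {u, v, w, z}

u, v, w, z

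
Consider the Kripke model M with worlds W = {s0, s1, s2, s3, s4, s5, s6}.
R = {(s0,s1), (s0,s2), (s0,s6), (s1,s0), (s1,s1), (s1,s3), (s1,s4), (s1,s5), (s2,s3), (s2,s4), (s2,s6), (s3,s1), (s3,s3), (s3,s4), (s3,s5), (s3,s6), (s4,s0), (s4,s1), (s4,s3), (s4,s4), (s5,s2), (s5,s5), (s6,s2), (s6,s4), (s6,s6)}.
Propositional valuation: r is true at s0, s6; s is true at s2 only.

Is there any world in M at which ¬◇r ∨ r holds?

Yes

Let φ = ¬◇r ∨ r. Evaluate φ at each world:
  s0 (successors {s1, s2, s6}): φ is true.
  s1 (successors {s0, s1, s3, s4, s5}): φ is false.
  s2 (successors {s3, s4, s6}): φ is false.
  s3 (successors {s1, s3, s4, s5, s6}): φ is false.
  s4 (successors {s0, s1, s3, s4}): φ is false.
  s5 (successors {s2, s5}): φ is true.
  s6 (successors {s2, s4, s6}): φ is true.
Detail at s0 (witness):
  At s0: ¬◇r is false, r is true, so ¬◇r ∨ r is true.
    At s0: ◇r is true, so ¬◇r is false.
      At s0: ◇r requires r at some successor in {s1, s2, s6}.
        r holds at s6, so ◇r is true at s0.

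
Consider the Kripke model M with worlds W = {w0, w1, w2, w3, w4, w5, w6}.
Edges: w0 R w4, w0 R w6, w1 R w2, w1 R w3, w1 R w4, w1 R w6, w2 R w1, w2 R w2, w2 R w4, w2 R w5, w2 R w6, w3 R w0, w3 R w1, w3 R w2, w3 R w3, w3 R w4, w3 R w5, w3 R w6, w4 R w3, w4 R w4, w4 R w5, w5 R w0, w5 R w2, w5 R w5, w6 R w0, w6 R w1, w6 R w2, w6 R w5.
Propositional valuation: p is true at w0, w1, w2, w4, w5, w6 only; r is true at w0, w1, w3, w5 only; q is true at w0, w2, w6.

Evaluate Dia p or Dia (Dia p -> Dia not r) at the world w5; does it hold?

At w5: Dia p is true, Dia (Dia p -> Dia not r) is true, so Dia p or Dia (Dia p -> Dia not r) is true.
  At w5: Dia p requires p at some successor in {w0, w2, w5}.
    p holds at w0, so Dia p is true at w5.
  At w5: Dia (Dia p -> Dia not r) requires Dia p -> Dia not r at some successor in {w0, w2, w5}.
    Dia p -> Dia not r holds at w0, so Dia (Dia p -> Dia not r) is true at w5.
      At w0: Dia p is true, Dia not r is true, so Dia p -> Dia not r is true.

Yes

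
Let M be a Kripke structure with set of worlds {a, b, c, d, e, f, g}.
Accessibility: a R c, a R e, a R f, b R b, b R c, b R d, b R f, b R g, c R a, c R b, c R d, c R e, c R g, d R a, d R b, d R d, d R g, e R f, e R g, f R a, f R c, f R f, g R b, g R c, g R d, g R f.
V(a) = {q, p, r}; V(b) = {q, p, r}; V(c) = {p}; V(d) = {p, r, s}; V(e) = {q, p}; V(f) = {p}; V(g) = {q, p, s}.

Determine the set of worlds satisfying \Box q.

Let φ = \Box q. Evaluate φ at each world:
  a (successors {c, e, f}): φ is false.
  b (successors {b, c, d, f, g}): φ is false.
  c (successors {a, b, d, e, g}): φ is false.
  d (successors {a, b, d, g}): φ is false.
  e (successors {f, g}): φ is false.
  f (successors {a, c, f}): φ is false.
  g (successors {b, c, d, f}): φ is false.
For instance, at d:
  At d: \Box q requires q at every successor {a, b, d, g}.
    q fails at d, so \Box q is false at d.
Satisfying worlds: none.

none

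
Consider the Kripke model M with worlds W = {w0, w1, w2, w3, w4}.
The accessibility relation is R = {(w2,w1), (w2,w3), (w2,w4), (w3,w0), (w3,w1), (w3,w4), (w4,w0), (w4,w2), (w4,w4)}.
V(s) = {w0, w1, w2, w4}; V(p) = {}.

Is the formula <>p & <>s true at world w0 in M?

Recall that <>ψ holds at a world iff ψ holds at some accessible world.
At w0: <>p is false, <>s is false, so <>p & <>s is false.
  At w0: no accessible worlds, so <>p is false.
  At w0: no accessible worlds, so <>s is false.

No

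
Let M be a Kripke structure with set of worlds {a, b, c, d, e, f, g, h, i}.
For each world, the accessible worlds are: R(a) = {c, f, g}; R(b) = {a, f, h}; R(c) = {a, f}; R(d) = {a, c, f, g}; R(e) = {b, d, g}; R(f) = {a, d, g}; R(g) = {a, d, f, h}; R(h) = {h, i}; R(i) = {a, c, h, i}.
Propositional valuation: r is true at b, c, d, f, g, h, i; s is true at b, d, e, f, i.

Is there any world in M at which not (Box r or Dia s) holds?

No

Let φ = not (Box r or Dia s). Evaluate φ at each world:
  a (successors {c, f, g}): φ is false.
  b (successors {a, f, h}): φ is false.
  c (successors {a, f}): φ is false.
  d (successors {a, c, f, g}): φ is false.
  e (successors {b, d, g}): φ is false.
  f (successors {a, d, g}): φ is false.
  g (successors {a, d, f, h}): φ is false.
  h (successors {h, i}): φ is false.
  i (successors {a, c, h, i}): φ is false.
For instance, at c:
  At c: Box r or Dia s is true, so not (Box r or Dia s) is false.
    At c: Box r is false, Dia s is true, so Box r or Dia s is true.
      At c: Box r requires r at every successor {a, f}.
        r fails at a, so Box r is false at c.
      At c: Dia s requires s at some successor in {a, f}.
        s holds at f, so Dia s is true at c.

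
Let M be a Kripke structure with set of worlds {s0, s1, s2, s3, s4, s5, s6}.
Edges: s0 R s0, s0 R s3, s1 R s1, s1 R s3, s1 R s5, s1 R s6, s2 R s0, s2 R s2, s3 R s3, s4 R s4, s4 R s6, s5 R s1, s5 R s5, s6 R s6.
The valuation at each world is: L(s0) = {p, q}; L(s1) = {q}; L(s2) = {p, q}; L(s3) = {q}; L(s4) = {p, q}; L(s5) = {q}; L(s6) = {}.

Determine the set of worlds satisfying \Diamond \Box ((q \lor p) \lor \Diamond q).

s0, s1, s2, s3, s5

Let φ = \Diamond \Box ((q \lor p) \lor \Diamond q). Evaluate φ at each world:
  s0 (successors {s0, s3}): φ is true.
  s1 (successors {s1, s3, s5, s6}): φ is true.
  s2 (successors {s0, s2}): φ is true.
  s3 (successors {s3}): φ is true.
  s4 (successors {s4, s6}): φ is false.
  s5 (successors {s1, s5}): φ is true.
  s6 (successors {s6}): φ is false.
For instance, at s1:
  At s1: \Diamond \Box ((q \lor p) \lor \Diamond q) requires \Box ((q \lor p) \lor \Diamond q) at some successor in {s1, s3, s5, s6}.
    \Box ((q \lor p) \lor \Diamond q) holds at s3, so \Diamond \Box ((q \lor p) \lor \Diamond q) is true at s1.
      At s3: \Box ((q \lor p) \lor \Diamond q) requires (q \lor p) \lor \Diamond q at every successor {s3}.
        At s3: (q \lor p) \lor \Diamond q is true.
      So \Box ((q \lor p) \lor \Diamond q) is true at s3.
Satisfying worlds: {s0, s1, s2, s3, s5}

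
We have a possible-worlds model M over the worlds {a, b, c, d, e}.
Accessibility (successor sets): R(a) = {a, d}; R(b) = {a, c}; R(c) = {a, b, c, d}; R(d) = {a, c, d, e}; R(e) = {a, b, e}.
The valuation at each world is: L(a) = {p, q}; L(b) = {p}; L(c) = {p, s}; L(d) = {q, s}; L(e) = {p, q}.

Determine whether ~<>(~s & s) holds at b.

At b: <>(~s & s) is false, so ~<>(~s & s) is true.
  At b: <>(~s & s) requires ~s & s at some successor in {a, c}.
    At a: ~s & s is false.
    At c: ~s & s is false.
  So <>(~s & s) is false at b.

Yes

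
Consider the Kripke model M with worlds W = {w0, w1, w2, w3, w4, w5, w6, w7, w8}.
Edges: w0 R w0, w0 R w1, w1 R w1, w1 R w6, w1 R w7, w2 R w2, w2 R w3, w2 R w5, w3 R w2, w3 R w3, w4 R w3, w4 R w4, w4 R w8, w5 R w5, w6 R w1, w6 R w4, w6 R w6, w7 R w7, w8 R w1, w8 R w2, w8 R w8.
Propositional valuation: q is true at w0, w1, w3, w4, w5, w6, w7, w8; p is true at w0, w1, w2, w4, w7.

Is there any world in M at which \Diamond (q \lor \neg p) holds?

Yes

Let φ = \Diamond (q \lor \neg p). Evaluate φ at each world:
  w0 (successors {w0, w1}): φ is true.
  w1 (successors {w1, w6, w7}): φ is true.
  w2 (successors {w2, w3, w5}): φ is true.
  w3 (successors {w2, w3}): φ is true.
  w4 (successors {w3, w4, w8}): φ is true.
  w5 (successors {w5}): φ is true.
  w6 (successors {w1, w4, w6}): φ is true.
  w7 (successors {w7}): φ is true.
  w8 (successors {w1, w2, w8}): φ is true.
Detail at w0 (witness):
  At w0: \Diamond (q \lor \neg p) requires q \lor \neg p at some successor in {w0, w1}.
    q \lor \neg p holds at w0, so \Diamond (q \lor \neg p) is true at w0.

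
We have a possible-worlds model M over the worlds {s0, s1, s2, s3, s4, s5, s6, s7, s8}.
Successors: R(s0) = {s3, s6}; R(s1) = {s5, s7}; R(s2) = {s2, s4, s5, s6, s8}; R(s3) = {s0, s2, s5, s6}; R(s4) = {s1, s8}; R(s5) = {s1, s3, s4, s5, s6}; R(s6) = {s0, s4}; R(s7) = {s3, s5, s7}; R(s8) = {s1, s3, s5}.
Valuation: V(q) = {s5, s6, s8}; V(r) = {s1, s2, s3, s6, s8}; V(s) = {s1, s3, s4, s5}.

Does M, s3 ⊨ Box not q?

At s3: Box not q requires not q at every successor {s0, s2, s5, s6}.
  not q fails at s5, so Box not q is false at s3.

No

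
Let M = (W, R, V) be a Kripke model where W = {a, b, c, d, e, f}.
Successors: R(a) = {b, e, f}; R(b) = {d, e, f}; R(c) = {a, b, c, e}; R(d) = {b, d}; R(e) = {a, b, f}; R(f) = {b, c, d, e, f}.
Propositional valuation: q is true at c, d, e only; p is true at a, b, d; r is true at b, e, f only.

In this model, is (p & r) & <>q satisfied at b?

At b: p & r is true, <>q is true, so (p & r) & <>q is true.
  At b: <>q requires q at some successor in {d, e, f}.
    q holds at d, so <>q is true at b.

Yes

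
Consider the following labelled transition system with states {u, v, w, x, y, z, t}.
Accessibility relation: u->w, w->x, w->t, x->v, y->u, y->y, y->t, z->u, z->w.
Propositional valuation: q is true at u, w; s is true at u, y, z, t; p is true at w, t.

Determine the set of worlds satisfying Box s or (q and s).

u, v, y, t

Let φ = Box s or (q and s). Evaluate φ at each world:
  u (successors {w}): φ is true.
  v (successors ∅): φ is true.
  w (successors {x, t}): φ is false.
  x (successors {v}): φ is false.
  y (successors {u, y, t}): φ is true.
  z (successors {u, w}): φ is false.
  t (successors ∅): φ is true.
For instance, at y:
  At y: Box s is true, q and s is false, so Box s or (q and s) is true.
    At y: Box s requires s at every successor {u, y, t}.
      At u: s is true.
      At y: s is true.
      At t: s is true.
    So Box s is true at y.
Satisfying worlds: {u, v, y, t}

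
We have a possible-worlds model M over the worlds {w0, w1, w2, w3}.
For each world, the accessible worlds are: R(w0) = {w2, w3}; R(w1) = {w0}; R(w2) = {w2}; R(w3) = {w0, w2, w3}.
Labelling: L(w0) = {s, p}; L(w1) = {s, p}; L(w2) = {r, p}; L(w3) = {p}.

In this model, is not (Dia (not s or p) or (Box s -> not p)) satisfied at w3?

No

At w3: Dia (not s or p) or (Box s -> not p) is true, so not (Dia (not s or p) or (Box s -> not p)) is false.
  At w3: Dia (not s or p) is true, Box s -> not p is true, so Dia (not s or p) or (Box s -> not p) is true.
    At w3: Dia (not s or p) requires not s or p at some successor in {w0, w2, w3}.
      not s or p holds at w0, so Dia (not s or p) is true at w3.
    At w3: Box s is false, not p is false, so Box s -> not p is true.
      At w3: Box s requires s at every successor {w0, w2, w3}.
        s fails at w2, so Box s is false at w3.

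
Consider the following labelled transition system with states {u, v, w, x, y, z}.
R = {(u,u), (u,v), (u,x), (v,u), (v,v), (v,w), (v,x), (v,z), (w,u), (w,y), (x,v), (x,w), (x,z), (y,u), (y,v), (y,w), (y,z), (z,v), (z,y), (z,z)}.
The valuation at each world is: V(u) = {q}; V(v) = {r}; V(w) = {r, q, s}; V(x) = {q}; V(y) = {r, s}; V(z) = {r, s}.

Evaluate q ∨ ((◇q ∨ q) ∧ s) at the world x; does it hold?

Yes

At x: q is true, (◇q ∨ q) ∧ s is false, so q ∨ ((◇q ∨ q) ∧ s) is true.
  At x: ◇q ∨ q is true, s is false, so (◇q ∨ q) ∧ s is false.
    At x: ◇q is true, q is true, so ◇q ∨ q is true.
      At x: ◇q requires q at some successor in {v, w, z}.
        q holds at w, so ◇q is true at x.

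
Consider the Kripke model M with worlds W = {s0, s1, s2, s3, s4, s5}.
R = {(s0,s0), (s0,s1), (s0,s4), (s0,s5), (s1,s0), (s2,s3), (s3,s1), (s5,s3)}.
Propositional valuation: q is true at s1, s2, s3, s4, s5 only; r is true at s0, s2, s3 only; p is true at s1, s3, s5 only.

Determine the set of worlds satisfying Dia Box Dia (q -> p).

Let φ = Dia Box Dia (q -> p). Evaluate φ at each world:
  s0 (successors {s0, s1, s4, s5}): φ is true.
  s1 (successors {s0}): φ is false.
  s2 (successors {s3}): φ is true.
  s3 (successors {s1}): φ is true.
  s4 (successors ∅): φ is false.
  s5 (successors {s3}): φ is true.
For instance, at s3:
  At s3: Dia Box Dia (q -> p) requires Box Dia (q -> p) at some successor in {s1}.
    Box Dia (q -> p) holds at s1, so Dia Box Dia (q -> p) is true at s3.
      At s1: Box Dia (q -> p) requires Dia (q -> p) at every successor {s0}.
        At s0: Dia (q -> p) is true.
      So Box Dia (q -> p) is true at s1.
Satisfying worlds: {s0, s2, s3, s5}

s0, s2, s3, s5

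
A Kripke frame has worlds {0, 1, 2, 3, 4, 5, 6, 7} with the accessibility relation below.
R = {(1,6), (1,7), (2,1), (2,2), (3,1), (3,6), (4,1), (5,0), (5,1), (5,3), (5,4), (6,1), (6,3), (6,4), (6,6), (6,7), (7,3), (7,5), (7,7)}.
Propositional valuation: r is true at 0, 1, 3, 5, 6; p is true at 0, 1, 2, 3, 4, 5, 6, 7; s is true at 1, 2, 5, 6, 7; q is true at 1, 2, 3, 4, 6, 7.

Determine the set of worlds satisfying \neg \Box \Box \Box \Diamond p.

1, 6, 7

Let φ = \neg \Box \Box \Box \Diamond p. Evaluate φ at each world:
  0 (successors ∅): φ is false.
  1 (successors {6, 7}): φ is true.
  2 (successors {1, 2}): φ is false.
  3 (successors {1, 6}): φ is false.
  4 (successors {1}): φ is false.
  5 (successors {0, 1, 3, 4}): φ is false.
  6 (successors {1, 3, 4, 6, 7}): φ is true.
  7 (successors {3, 5, 7}): φ is true.
For instance, at 2:
  At 2: \Box \Box \Box \Diamond p is true, so \neg \Box \Box \Box \Diamond p is false.
    At 2: \Box \Box \Box \Diamond p requires \Box \Box \Diamond p at every successor {1, 2}.
      At 1: \Box \Box \Diamond p is true.
      At 2: \Box \Box \Diamond p is true.
    So \Box \Box \Box \Diamond p is true at 2.
Satisfying worlds: {1, 6, 7}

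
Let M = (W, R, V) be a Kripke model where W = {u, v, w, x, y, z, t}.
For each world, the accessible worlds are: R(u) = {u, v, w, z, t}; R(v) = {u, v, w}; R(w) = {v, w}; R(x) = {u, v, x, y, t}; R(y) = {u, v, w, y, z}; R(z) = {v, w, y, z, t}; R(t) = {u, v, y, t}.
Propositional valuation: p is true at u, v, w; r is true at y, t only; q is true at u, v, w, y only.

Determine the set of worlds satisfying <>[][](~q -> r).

Let φ = <>[][](~q -> r). Evaluate φ at each world:
  u (successors {u, v, w, z, t}): φ is true.
  v (successors {u, v, w}): φ is true.
  w (successors {v, w}): φ is true.
  x (successors {u, v, x, y, t}): φ is false.
  y (successors {u, v, w, y, z}): φ is true.
  z (successors {v, w, y, z, t}): φ is true.
  t (successors {u, v, y, t}): φ is false.
For instance, at t:
  At t: <>[][](~q -> r) requires [][](~q -> r) at some successor in {u, v, y, t}.
    At u: [][](~q -> r) is false.
    At v: [][](~q -> r) is false.
    At y: [][](~q -> r) is false.
    At t: [][](~q -> r) is false.
  So <>[][](~q -> r) is false at t.
Satisfying worlds: {u, v, w, y, z}

u, v, w, y, z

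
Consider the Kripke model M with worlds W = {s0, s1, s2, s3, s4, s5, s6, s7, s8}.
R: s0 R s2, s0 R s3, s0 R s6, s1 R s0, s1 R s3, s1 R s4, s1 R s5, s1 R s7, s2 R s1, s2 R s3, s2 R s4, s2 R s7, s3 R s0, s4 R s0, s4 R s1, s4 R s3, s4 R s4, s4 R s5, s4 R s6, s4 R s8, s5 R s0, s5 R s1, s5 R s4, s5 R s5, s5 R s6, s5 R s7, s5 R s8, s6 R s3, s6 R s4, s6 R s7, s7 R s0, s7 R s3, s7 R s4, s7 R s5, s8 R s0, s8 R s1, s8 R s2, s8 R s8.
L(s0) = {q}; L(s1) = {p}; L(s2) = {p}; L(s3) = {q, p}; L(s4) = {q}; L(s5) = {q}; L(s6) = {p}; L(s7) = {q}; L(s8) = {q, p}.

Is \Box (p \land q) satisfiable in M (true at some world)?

Let φ = \Box (p \land q). Evaluate φ at each world:
  s0 (successors {s2, s3, s6}): φ is false.
  s1 (successors {s0, s3, s4, s5, s7}): φ is false.
  s2 (successors {s1, s3, s4, s7}): φ is false.
  s3 (successors {s0}): φ is false.
  s4 (successors {s0, s1, s3, s4, s5, s6, s8}): φ is false.
  s5 (successors {s0, s1, s4, s5, s6, s7, s8}): φ is false.
  s6 (successors {s3, s4, s7}): φ is false.
  s7 (successors {s0, s3, s4, s5}): φ is false.
  s8 (successors {s0, s1, s2, s8}): φ is false.
For instance, at s2:
  At s2: \Box (p \land q) requires p \land q at every successor {s1, s3, s4, s7}.
    p \land q fails at s1, so \Box (p \land q) is false at s2.

No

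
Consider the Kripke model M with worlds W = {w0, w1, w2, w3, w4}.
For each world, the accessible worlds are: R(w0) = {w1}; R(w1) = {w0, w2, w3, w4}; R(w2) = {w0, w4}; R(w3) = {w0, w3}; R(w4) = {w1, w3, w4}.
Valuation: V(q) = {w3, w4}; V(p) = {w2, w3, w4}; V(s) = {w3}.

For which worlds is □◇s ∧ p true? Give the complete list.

w4

Recall that □ψ holds at a world iff ψ holds at every accessible world, and ◇ψ holds iff ψ holds at some accessible world.
Let φ = □◇s ∧ p. Evaluate φ at each world:
  w0 (successors {w1}): φ is false.
  w1 (successors {w0, w2, w3, w4}): φ is false.
  w2 (successors {w0, w4}): φ is false.
  w3 (successors {w0, w3}): φ is false.
  w4 (successors {w1, w3, w4}): φ is true.
For instance, at w4:
  At w4: □◇s is true, p is true, so □◇s ∧ p is true.
    At w4: □◇s requires ◇s at every successor {w1, w3, w4}.
      At w1: ◇s is true.
      At w3: ◇s is true.
      At w4: ◇s is true.
    So □◇s is true at w4.
Satisfying worlds: {w4}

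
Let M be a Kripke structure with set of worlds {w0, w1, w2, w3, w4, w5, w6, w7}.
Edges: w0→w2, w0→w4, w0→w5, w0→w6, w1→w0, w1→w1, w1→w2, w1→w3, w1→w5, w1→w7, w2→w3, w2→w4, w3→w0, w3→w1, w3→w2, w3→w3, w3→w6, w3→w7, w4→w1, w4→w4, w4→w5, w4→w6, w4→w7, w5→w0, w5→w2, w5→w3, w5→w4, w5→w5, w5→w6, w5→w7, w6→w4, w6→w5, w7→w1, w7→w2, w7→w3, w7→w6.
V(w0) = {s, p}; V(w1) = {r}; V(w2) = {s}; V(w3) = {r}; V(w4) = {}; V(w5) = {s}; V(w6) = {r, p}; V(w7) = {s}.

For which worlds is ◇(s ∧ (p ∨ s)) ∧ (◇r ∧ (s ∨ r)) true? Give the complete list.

w0, w1, w3, w5, w7

Let φ = ◇(s ∧ (p ∨ s)) ∧ (◇r ∧ (s ∨ r)). Evaluate φ at each world:
  w0 (successors {w2, w4, w5, w6}): φ is true.
  w1 (successors {w0, w1, w2, w3, w5, w7}): φ is true.
  w2 (successors {w3, w4}): φ is false.
  w3 (successors {w0, w1, w2, w3, w6, w7}): φ is true.
  w4 (successors {w1, w4, w5, w6, w7}): φ is false.
  w5 (successors {w0, w2, w3, w4, w5, w6, w7}): φ is true.
  w6 (successors {w4, w5}): φ is false.
  w7 (successors {w1, w2, w3, w6}): φ is true.
For instance, at w3:
  At w3: ◇(s ∧ (p ∨ s)) is true, ◇r ∧ (s ∨ r) is true, so ◇(s ∧ (p ∨ s)) ∧ (◇r ∧ (s ∨ r)) is true.
    At w3: ◇(s ∧ (p ∨ s)) requires s ∧ (p ∨ s) at some successor in {w0, w1, w2, w3, w6, w7}.
      s ∧ (p ∨ s) holds at w0, so ◇(s ∧ (p ∨ s)) is true at w3.
    At w3: ◇r is true, s ∨ r is true, so ◇r ∧ (s ∨ r) is true.
      At w3: ◇r requires r at some successor in {w0, w1, w2, w3, w6, w7}.
        r holds at w1, so ◇r is true at w3.
Satisfying worlds: {w0, w1, w3, w5, w7}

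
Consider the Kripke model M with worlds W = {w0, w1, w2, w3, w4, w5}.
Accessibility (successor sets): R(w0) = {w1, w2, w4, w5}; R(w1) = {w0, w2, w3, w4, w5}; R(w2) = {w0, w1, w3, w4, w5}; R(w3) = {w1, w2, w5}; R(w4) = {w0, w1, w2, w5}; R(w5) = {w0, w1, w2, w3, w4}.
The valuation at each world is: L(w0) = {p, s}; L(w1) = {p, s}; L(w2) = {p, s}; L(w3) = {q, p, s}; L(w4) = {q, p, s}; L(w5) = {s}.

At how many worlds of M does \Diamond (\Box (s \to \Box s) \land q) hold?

4

Let φ = \Diamond (\Box (s \to \Box s) \land q). Evaluate φ at each world:
  w0 (successors {w1, w2, w4, w5}): φ is true.
  w1 (successors {w0, w2, w3, w4, w5}): φ is true.
  w2 (successors {w0, w1, w3, w4, w5}): φ is true.
  w3 (successors {w1, w2, w5}): φ is false.
  w4 (successors {w0, w1, w2, w5}): φ is false.
  w5 (successors {w0, w1, w2, w3, w4}): φ is true.
For instance, at w0:
  At w0: \Diamond (\Box (s \to \Box s) \land q) requires \Box (s \to \Box s) \land q at some successor in {w1, w2, w4, w5}.
    \Box (s \to \Box s) \land q holds at w4, so \Diamond (\Box (s \to \Box s) \land q) is true at w0.
      At w4: \Box (s \to \Box s) is true, q is true, so \Box (s \to \Box s) \land q is true.
Satisfying worlds: {w0, w1, w2, w5}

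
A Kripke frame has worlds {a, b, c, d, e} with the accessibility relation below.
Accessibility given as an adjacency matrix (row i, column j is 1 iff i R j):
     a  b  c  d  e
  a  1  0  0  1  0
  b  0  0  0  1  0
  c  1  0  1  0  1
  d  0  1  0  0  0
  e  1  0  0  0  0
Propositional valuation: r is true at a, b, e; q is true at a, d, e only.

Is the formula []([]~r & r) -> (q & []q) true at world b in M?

Yes

At b: []([]~r & r) is false, q & []q is false, so []([]~r & r) -> (q & []q) is true.
  At b: []([]~r & r) requires []~r & r at every successor {d}.
    []~r & r fails at d, so []([]~r & r) is false at b.
      At d: []~r is false, r is false, so []~r & r is false.
  At b: q is false, []q is true, so q & []q is false.
    At b: []q requires q at every successor {d}.
      At d: q is true.
    So []q is true at b.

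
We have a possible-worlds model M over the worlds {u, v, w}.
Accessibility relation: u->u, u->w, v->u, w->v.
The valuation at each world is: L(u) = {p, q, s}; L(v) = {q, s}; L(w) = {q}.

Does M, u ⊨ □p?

No

At u: □p requires p at every successor {u, w}.
  p fails at w, so □p is false at u.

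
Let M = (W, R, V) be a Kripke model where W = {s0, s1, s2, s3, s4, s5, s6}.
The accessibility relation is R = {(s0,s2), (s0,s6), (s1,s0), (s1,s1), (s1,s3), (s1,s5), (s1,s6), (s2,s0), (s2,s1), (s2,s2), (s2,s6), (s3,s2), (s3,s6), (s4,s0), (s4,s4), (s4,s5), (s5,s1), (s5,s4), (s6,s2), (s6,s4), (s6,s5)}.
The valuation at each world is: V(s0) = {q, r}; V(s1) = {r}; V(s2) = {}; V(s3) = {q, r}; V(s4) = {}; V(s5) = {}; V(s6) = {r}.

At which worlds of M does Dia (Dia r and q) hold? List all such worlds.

s1, s2, s4

Recall that Dia ψ holds at a world iff ψ holds at some accessible world.
Let φ = Dia (Dia r and q). Evaluate φ at each world:
  s0 (successors {s2, s6}): φ is false.
  s1 (successors {s0, s1, s3, s5, s6}): φ is true.
  s2 (successors {s0, s1, s2, s6}): φ is true.
  s3 (successors {s2, s6}): φ is false.
  s4 (successors {s0, s4, s5}): φ is true.
  s5 (successors {s1, s4}): φ is false.
  s6 (successors {s2, s4, s5}): φ is false.
For instance, at s3:
  At s3: Dia (Dia r and q) requires Dia r and q at some successor in {s2, s6}.
    At s2: Dia r and q is false.
    At s6: Dia r and q is false.
  So Dia (Dia r and q) is false at s3.
Satisfying worlds: {s1, s2, s4}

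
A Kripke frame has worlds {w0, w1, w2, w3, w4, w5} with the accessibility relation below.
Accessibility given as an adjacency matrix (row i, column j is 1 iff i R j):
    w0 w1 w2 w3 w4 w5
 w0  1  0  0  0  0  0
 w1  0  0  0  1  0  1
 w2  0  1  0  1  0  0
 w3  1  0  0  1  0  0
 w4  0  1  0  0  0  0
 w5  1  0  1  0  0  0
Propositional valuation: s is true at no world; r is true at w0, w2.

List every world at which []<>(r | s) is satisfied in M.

w0, w1, w3

Recall that []ψ holds at a world iff ψ holds at every accessible world, and <>ψ holds iff ψ holds at some accessible world.
Let φ = []<>(r | s). Evaluate φ at each world:
  w0 (successors {w0}): φ is true.
  w1 (successors {w3, w5}): φ is true.
  w2 (successors {w1, w3}): φ is false.
  w3 (successors {w0, w3}): φ is true.
  w4 (successors {w1}): φ is false.
  w5 (successors {w0, w2}): φ is false.
For instance, at w3:
  At w3: []<>(r | s) requires <>(r | s) at every successor {w0, w3}.
      At w0: <>(r | s) requires r | s at some successor in {w0}.
        r | s holds at w0, so <>(r | s) is true at w0.
      At w3: <>(r | s) requires r | s at some successor in {w0, w3}.
        r | s holds at w0, so <>(r | s) is true at w3.
  So []<>(r | s) is true at w3.
Satisfying worlds: {w0, w1, w3}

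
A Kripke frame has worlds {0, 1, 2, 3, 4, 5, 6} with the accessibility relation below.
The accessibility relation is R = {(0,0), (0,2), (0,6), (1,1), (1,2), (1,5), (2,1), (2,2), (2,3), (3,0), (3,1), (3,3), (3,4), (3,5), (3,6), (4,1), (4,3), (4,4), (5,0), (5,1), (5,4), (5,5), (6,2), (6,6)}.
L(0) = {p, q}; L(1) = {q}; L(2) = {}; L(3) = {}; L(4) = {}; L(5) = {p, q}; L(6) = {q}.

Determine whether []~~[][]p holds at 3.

At 3: []~~[][]p requires ~~[][]p at every successor {0, 1, 3, 4, 5, 6}.
  ~~[][]p fails at 0, so []~~[][]p is false at 3.
    At 0: ~[][]p is true, so ~~[][]p is false.
      At 0: [][]p is false, so ~[][]p is true.

No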